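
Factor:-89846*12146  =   - 1091269516 = -2^2*167^1 * 269^1* 6073^1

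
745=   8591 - 7846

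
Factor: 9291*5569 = 51741579= 3^1*19^1* 163^1 * 5569^1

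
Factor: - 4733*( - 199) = 199^1*4733^1 = 941867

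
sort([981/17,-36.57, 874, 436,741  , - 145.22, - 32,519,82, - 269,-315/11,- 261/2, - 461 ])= [ - 461, - 269, - 145.22, - 261/2, - 36.57, - 32, - 315/11, 981/17,  82,436,519, 741, 874 ]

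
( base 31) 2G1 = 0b100101110011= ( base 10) 2419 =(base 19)6d6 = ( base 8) 4563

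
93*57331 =5331783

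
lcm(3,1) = 3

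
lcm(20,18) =180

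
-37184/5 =-7437 + 1/5 =-7436.80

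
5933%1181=28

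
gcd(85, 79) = 1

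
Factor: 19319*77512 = 1497454328 = 2^3*9689^1*19319^1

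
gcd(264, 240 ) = 24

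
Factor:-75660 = - 2^2 * 3^1*5^1 * 13^1*97^1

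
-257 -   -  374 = 117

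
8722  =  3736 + 4986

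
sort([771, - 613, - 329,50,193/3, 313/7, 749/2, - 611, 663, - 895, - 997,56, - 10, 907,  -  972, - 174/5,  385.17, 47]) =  [ -997, - 972, - 895, - 613, - 611,-329, - 174/5, - 10 , 313/7,47,50,56,193/3,749/2, 385.17,663, 771 , 907]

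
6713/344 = 19  +  177/344 = 19.51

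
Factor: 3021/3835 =3^1*5^( - 1 ) * 13^(-1 )* 19^1 * 53^1*59^( - 1)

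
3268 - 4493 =-1225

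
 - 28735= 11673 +-40408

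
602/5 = 120  +  2/5 = 120.40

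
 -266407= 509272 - 775679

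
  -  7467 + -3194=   -  10661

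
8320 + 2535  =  10855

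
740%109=86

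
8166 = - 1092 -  - 9258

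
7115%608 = 427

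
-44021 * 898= -39530858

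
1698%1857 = 1698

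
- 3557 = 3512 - 7069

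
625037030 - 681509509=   -  56472479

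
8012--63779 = 71791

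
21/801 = 7/267 = 0.03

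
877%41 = 16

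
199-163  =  36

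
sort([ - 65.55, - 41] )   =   [ - 65.55, - 41 ] 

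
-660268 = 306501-966769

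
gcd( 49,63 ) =7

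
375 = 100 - -275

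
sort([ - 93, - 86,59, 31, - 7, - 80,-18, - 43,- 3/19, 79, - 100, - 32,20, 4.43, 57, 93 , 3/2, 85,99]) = [ - 100,- 93, -86, - 80, - 43, -32, - 18, - 7,-3/19,  3/2, 4.43, 20, 31,57, 59, 79 , 85,93 , 99]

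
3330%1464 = 402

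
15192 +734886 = 750078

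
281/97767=281/97767 = 0.00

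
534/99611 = 534/99611  =  0.01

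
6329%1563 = 77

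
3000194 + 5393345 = 8393539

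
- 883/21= -43+20/21=-42.05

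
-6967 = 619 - 7586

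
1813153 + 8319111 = 10132264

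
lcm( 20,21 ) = 420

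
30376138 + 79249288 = 109625426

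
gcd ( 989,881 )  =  1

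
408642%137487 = 133668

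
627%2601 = 627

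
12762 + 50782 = 63544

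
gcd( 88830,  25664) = 2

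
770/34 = 22 + 11/17=22.65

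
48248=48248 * 1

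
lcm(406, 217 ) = 12586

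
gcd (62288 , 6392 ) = 136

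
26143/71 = 368 + 15/71 = 368.21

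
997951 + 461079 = 1459030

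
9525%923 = 295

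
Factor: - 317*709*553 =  - 124288409 = - 7^1*79^1*317^1*709^1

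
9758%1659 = 1463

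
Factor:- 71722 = -2^1 * 7^1*47^1*109^1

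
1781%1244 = 537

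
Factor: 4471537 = 7^1*491^1 * 1301^1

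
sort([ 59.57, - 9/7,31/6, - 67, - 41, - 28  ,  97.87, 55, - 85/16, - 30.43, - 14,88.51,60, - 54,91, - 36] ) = [ - 67,-54, - 41,-36, - 30.43, - 28, - 14 ,  -  85/16, - 9/7, 31/6,55,59.57,60,88.51,91  ,  97.87 ]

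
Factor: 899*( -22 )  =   - 2^1*11^1 * 29^1*31^1 = - 19778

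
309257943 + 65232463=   374490406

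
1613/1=1613 = 1613.00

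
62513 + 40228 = 102741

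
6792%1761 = 1509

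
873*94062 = 82116126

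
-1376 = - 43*32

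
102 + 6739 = 6841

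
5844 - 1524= 4320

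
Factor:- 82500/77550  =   -50/47 = -2^1*5^2*47^( -1)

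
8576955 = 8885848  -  308893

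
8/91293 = 8/91293 = 0.00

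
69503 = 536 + 68967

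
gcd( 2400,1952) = 32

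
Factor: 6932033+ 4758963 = 11690996 = 2^2*2922749^1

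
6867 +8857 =15724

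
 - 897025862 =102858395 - 999884257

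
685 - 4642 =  - 3957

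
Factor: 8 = 2^3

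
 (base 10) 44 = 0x2C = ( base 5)134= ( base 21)22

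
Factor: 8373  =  3^1*2791^1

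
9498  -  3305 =6193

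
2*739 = 1478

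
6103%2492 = 1119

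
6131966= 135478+5996488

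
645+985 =1630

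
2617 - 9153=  - 6536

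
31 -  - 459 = 490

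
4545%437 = 175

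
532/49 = 76/7 = 10.86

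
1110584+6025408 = 7135992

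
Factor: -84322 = -2^1*7^1 * 19^1*317^1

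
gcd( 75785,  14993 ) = 1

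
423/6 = 141/2 = 70.50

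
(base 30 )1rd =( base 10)1723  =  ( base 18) 55D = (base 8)3273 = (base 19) 4ed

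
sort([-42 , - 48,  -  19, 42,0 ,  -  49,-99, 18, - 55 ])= [- 99 , - 55, - 49,-48, - 42,- 19,0,18, 42] 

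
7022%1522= 934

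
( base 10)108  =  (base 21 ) 53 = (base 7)213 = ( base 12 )90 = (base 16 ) 6C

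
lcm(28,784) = 784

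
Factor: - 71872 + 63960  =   - 2^3  *23^1 *43^1  =  - 7912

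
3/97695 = 1/32565 = 0.00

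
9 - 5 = 4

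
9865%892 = 53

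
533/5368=533/5368 = 0.10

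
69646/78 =34823/39 = 892.90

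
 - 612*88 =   -  53856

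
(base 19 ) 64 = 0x76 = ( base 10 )118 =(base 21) 5d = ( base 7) 226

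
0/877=0 = 0.00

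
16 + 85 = 101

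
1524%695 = 134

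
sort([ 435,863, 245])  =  [ 245,435, 863]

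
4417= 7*631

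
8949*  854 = 7642446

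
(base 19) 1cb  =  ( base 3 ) 211020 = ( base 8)1130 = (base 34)HM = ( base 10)600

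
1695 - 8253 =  - 6558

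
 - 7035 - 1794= -8829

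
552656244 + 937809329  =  1490465573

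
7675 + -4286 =3389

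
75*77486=5811450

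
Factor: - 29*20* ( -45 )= 2^2*3^2*5^2*29^1 = 26100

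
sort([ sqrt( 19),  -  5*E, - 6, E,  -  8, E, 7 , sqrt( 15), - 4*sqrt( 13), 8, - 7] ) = [  -  4*sqrt ( 13), - 5*E,-8, - 7,-6 , E,E, sqrt( 15),  sqrt ( 19), 7, 8 ]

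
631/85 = 631/85 =7.42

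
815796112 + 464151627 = 1279947739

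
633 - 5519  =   - 4886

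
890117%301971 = 286175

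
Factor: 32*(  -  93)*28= - 83328 = -  2^7*3^1*7^1*31^1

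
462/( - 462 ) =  - 1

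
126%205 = 126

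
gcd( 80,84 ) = 4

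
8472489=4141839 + 4330650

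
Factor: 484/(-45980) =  - 5^( - 1)*19^ ( - 1) = - 1/95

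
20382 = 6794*3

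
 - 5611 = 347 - 5958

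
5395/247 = 415/19 = 21.84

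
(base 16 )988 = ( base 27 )39a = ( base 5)34230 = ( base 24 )45g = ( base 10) 2440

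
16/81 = 16/81 = 0.20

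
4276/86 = 2138/43 = 49.72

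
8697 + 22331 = 31028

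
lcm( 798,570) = 3990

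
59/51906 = 59/51906 = 0.00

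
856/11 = 856/11 = 77.82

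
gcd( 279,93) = 93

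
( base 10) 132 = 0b10000100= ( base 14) 96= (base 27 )4O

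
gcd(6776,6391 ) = 77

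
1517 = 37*41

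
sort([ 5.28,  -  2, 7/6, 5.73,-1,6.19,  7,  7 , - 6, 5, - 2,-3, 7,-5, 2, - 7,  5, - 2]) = [-7,-6, - 5 , - 3, - 2 , - 2,- 2, - 1,7/6,  2, 5, 5,  5.28, 5.73,6.19,  7, 7,  7]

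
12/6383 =12/6383 = 0.00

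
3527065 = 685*5149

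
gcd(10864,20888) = 56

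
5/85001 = 5/85001  =  0.00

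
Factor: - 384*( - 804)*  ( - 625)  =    -  2^9*3^2*5^4*67^1 = - 192960000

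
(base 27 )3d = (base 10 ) 94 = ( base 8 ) 136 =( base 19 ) 4i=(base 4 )1132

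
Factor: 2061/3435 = 3^1 *5^(-1 )  =  3/5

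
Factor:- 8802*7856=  - 69148512= - 2^5 * 3^3*163^1 * 491^1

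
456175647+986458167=1442633814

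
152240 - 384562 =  - 232322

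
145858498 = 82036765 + 63821733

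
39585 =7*5655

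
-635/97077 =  - 1 + 96442/97077 = - 0.01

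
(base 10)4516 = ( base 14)1908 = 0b1000110100100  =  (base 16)11a4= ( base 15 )1511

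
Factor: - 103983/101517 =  - 11^1*13^( - 1)*19^( - 1 )*23^1 = - 253/247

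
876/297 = 2 + 94/99 = 2.95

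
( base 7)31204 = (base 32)7F0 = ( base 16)1DE0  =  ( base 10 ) 7648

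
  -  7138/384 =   -  19 + 79/192 = -  18.59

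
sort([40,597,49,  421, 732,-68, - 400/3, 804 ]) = [-400/3 ,-68, 40,  49, 421, 597, 732,  804] 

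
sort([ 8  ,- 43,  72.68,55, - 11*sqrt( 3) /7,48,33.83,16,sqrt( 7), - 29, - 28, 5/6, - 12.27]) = [ - 43,  -  29, - 28,  -  12.27, - 11*sqrt( 3 ) /7,5/6,sqrt( 7) , 8 , 16,33.83, 48, 55, 72.68] 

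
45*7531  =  338895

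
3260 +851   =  4111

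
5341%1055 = 66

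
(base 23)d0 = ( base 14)175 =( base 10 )299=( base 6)1215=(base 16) 12b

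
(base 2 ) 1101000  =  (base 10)104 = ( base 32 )38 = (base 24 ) 48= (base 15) 6e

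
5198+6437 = 11635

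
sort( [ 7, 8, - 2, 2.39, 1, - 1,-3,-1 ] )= [ - 3, - 2, - 1, - 1,1,2.39,7  ,  8 ] 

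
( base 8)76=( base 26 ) 2a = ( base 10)62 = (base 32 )1u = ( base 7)116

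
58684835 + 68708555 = 127393390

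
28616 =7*4088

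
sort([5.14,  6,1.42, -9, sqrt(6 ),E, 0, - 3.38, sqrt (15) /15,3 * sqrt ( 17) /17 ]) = [ -9, - 3.38,0, sqrt( 15)/15,3*sqrt( 17 ) /17,1.42,sqrt( 6),E, 5.14,6 ]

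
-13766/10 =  -6883/5 = - 1376.60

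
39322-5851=33471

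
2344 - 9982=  - 7638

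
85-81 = 4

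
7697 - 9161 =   -  1464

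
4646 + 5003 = 9649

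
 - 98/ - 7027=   98/7027 = 0.01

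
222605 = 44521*5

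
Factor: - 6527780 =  - 2^2*5^1*7^2*6661^1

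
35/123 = 35/123 = 0.28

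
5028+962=5990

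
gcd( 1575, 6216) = 21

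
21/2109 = 7/703  =  0.01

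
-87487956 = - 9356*9351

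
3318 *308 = 1021944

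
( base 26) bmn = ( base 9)12013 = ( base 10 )8031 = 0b1111101011111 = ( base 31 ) 8B2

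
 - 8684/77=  - 113 + 17/77 = - 112.78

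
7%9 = 7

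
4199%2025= 149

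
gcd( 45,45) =45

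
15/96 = 5/32 = 0.16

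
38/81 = 38/81=0.47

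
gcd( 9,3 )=3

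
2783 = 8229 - 5446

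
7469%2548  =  2373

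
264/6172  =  66/1543 = 0.04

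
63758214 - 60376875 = 3381339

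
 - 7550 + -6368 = - 13918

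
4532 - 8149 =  - 3617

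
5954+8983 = 14937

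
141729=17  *8337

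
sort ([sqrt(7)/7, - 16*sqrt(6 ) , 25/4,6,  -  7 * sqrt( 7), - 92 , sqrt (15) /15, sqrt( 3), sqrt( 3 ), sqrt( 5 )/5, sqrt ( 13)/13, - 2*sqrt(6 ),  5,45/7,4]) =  [-92, - 16 * sqrt( 6), - 7*sqrt( 7 ), - 2*sqrt(6),sqrt(15 )/15,sqrt (13) /13, sqrt( 7)/7 , sqrt(5)/5,sqrt(3) , sqrt( 3 ),4 , 5,6,25/4,45/7]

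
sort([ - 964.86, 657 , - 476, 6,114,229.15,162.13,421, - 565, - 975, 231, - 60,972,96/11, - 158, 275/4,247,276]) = [ - 975, - 964.86, - 565, - 476,-158,-60, 6, 96/11, 275/4,114, 162.13, 229.15,231, 247, 276, 421, 657, 972 ]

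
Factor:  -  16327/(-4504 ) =2^(-3 )*29^1 = 29/8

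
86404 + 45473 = 131877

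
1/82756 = 1/82756  =  0.00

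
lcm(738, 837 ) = 68634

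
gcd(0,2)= 2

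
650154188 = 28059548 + 622094640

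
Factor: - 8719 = - 8719^1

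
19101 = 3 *6367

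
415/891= 415/891 = 0.47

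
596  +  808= 1404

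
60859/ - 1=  -60859/1 = - 60859.00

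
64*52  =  3328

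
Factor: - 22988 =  - 2^2*7^1*821^1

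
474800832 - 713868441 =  - 239067609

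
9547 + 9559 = 19106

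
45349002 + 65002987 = 110351989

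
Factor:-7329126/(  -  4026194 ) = 3^1*7^2*97^1*239^(  -  1)*257^1*8423^ (  -  1) = 3664563/2013097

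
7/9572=7/9572=0.00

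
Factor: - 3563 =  - 7^1*509^1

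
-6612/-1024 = 1653/256 = 6.46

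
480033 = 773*621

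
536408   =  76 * 7058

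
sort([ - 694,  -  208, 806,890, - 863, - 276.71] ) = [ - 863 , - 694, - 276.71, -208,806, 890 ]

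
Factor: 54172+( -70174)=-2^1*3^2*7^1*127^1 = - 16002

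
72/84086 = 36/42043 = 0.00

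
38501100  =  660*58335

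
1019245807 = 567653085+451592722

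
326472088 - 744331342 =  - 417859254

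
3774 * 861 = 3249414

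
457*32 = 14624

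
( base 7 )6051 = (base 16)82e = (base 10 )2094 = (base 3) 2212120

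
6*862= 5172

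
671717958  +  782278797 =1453996755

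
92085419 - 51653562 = 40431857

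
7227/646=11 + 121/646 = 11.19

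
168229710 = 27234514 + 140995196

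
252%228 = 24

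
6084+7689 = 13773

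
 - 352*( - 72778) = 25617856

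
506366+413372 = 919738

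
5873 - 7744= -1871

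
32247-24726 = 7521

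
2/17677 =2/17677 = 0.00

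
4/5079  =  4/5079 =0.00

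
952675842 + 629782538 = 1582458380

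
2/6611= 2/6611 = 0.00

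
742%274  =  194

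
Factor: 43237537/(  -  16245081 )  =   - 3^( - 2)*7^1*17^( - 1) * 89^( - 1 )*331^1*1193^(  -  1 ) * 18661^1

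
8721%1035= 441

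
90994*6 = 545964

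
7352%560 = 72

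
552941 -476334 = 76607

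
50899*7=356293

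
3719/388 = 3719/388 = 9.59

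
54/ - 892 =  - 1 + 419/446 =- 0.06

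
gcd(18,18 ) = 18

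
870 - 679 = 191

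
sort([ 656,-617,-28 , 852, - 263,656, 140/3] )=[ - 617,  -  263,-28, 140/3, 656,656,852 ] 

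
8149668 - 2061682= 6087986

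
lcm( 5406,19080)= 324360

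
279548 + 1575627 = 1855175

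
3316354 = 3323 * 998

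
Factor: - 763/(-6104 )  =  1/8 = 2^( - 3)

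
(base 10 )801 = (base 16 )321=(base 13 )498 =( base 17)2d2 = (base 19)243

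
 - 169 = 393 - 562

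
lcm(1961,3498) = 129426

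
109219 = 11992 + 97227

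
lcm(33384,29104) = 1135056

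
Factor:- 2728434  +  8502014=5773580= 2^2*5^1*288679^1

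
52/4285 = 52/4285 = 0.01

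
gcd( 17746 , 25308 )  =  38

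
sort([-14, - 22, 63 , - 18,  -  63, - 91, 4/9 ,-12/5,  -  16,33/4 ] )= [ - 91, - 63, -22, - 18,-16, - 14, - 12/5, 4/9,33/4,  63]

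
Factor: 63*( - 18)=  - 2^1*3^4  *7^1 = -1134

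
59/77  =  59/77 = 0.77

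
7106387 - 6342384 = 764003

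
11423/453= 25 + 98/453 = 25.22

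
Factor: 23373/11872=2^( - 5)*3^2*7^1 = 63/32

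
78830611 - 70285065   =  8545546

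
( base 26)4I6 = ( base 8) 6152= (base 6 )22414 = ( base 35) 2ks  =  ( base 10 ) 3178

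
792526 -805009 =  - 12483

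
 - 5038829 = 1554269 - 6593098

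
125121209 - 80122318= 44998891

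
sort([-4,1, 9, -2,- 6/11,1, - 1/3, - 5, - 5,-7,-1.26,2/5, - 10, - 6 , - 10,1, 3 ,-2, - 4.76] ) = [-10, - 10, - 7,-6, - 5,-5,-4.76,-4, - 2,-2,-1.26, - 6/11, - 1/3,2/5,1, 1,1, 3,9] 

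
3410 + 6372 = 9782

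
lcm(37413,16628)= 149652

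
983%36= 11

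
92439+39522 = 131961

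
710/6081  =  710/6081= 0.12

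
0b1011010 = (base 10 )90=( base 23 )3L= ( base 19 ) 4e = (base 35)2K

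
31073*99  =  3076227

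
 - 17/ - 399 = 17/399 = 0.04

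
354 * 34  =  12036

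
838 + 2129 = 2967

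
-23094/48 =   -  482 + 7/8 = -  481.12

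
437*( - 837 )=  - 365769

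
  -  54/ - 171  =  6/19 = 0.32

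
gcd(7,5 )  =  1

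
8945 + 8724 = 17669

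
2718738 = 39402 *69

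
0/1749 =0 = 0.00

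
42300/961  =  44 + 16/961 = 44.02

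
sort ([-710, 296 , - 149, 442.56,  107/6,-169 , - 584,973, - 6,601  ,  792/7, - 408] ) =[-710, - 584,- 408, - 169, - 149, - 6,107/6,792/7,  296,442.56, 601 , 973]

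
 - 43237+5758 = -37479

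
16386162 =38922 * 421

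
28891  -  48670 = -19779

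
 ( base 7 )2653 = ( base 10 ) 1018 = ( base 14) 52a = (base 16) 3FA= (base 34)TW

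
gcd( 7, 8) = 1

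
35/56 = 5/8 = 0.62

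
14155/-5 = -2831 + 0/1 = -2831.00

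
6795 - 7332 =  - 537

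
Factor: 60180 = 2^2* 3^1*5^1 * 17^1*59^1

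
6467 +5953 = 12420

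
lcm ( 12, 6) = 12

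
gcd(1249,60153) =1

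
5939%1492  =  1463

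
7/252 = 1/36 = 0.03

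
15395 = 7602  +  7793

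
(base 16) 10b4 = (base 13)1c3c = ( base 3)12212101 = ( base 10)4276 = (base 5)114101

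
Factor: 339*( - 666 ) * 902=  - 2^2 * 3^3*11^1*37^1*41^1 *113^1=   -  203648148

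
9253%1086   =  565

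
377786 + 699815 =1077601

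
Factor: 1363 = 29^1*47^1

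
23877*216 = 5157432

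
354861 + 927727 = 1282588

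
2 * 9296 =18592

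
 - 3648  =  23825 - 27473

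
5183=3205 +1978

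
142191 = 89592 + 52599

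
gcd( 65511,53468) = 1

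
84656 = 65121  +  19535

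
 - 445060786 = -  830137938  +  385077152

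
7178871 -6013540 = 1165331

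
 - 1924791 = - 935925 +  - 988866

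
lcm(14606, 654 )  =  43818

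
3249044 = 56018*58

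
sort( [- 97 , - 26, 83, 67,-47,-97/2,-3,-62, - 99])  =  [ - 99,-97, - 62,-97/2,-47,  -  26, - 3 , 67, 83] 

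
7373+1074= 8447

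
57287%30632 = 26655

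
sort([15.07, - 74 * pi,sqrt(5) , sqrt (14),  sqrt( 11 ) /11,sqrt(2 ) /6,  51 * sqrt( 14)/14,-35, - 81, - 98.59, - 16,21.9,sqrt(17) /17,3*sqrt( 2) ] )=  [- 74*pi, - 98.59, -81, - 35, - 16 , sqrt( 2 )/6, sqrt( 17)/17,sqrt( 11 )/11,sqrt( 5 ),sqrt(14), 3*sqrt( 2),51 * sqrt( 14) /14,15.07,21.9 ] 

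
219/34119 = 73/11373= 0.01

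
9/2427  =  3/809= 0.00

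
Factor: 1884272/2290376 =235534/286297 = 2^1*11^(-1)*13^1 *17^( - 1)*1531^ ( - 1)*9059^1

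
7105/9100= 203/260 = 0.78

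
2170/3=723 + 1/3 = 723.33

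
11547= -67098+78645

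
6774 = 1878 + 4896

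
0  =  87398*0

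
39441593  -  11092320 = 28349273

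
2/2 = 1 = 1.00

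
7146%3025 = 1096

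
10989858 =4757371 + 6232487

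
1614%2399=1614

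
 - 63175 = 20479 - 83654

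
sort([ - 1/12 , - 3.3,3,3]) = [ - 3.3, - 1/12  ,  3, 3] 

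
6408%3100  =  208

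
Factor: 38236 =2^2*11^2*79^1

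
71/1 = 71 = 71.00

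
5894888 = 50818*116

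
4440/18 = 246+2/3 = 246.67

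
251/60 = 4 + 11/60  =  4.18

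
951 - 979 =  - 28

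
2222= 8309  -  6087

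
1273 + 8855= 10128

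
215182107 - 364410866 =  - 149228759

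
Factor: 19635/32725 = 3^1*5^( - 1) = 3/5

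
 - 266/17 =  - 16 + 6/17 = -  15.65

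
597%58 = 17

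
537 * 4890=2625930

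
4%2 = 0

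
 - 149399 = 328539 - 477938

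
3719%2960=759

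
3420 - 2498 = 922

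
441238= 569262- 128024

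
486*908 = 441288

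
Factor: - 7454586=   -  2^1*3^1*1061^1*1171^1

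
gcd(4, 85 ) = 1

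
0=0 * 8239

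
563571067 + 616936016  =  1180507083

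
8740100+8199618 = 16939718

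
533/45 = 533/45 = 11.84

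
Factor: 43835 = 5^1*11^1*797^1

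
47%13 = 8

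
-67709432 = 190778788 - 258488220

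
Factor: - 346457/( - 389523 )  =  3^( - 1 )*67^1 * 5171^1*129841^( -1) 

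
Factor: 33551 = 7^1* 4793^1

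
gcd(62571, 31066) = 1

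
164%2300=164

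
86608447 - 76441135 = 10167312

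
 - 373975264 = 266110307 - 640085571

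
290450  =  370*785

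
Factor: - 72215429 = -11^1*13^1*349^1*1447^1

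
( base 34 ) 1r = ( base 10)61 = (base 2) 111101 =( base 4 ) 331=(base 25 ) 2b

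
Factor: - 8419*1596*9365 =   -  125834920260 = -2^2*3^1*5^1*7^1 * 19^1*1873^1*8419^1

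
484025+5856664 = 6340689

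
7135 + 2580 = 9715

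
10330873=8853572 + 1477301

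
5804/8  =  1451/2= 725.50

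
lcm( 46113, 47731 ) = 2720667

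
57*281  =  16017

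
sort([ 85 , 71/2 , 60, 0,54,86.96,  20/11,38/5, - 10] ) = [-10,0, 20/11, 38/5, 71/2,54, 60,85,86.96 ]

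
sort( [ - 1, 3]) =[- 1, 3]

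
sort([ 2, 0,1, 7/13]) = [0 , 7/13,1, 2]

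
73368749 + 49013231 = 122381980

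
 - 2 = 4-6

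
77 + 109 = 186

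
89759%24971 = 14846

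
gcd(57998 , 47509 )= 617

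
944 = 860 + 84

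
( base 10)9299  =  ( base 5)244144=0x2453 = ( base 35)7ko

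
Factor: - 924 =  -  2^2 * 3^1*7^1*11^1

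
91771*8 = 734168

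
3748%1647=454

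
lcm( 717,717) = 717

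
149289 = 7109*21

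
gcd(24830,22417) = 1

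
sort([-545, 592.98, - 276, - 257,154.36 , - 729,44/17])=[ - 729, - 545,-276, - 257, 44/17, 154.36,592.98 ] 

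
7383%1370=533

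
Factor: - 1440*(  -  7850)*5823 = 2^6*3^4  *5^3 * 157^1  *647^1  =  65823192000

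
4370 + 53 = 4423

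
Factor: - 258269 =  - 11^1*53^1*443^1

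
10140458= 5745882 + 4394576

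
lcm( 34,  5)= 170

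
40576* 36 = 1460736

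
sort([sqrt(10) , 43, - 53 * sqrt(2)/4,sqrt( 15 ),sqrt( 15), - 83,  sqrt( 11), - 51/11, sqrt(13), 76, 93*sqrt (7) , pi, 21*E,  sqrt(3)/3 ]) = [ - 83,-53 * sqrt(2) /4, - 51/11, sqrt(3 )/3,  pi,sqrt(10), sqrt ( 11 )  ,  sqrt( 13),  sqrt (15),sqrt( 15), 43, 21*E,76,  93*sqrt (7 )] 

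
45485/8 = 5685 + 5/8= 5685.62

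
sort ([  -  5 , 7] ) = [-5 , 7]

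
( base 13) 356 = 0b1001000010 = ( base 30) J8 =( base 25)n3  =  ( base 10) 578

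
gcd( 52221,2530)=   1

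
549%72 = 45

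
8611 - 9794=  -  1183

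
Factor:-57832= - 2^3 * 7229^1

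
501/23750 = 501/23750 = 0.02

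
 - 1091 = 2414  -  3505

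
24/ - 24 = - 1 + 0/1=-1.00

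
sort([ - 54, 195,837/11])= [ - 54,837/11,195 ] 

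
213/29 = 213/29 =7.34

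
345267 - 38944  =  306323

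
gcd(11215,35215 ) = 5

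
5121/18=569/2 = 284.50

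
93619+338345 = 431964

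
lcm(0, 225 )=0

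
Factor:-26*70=-2^2*5^1*7^1*13^1= -1820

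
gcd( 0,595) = 595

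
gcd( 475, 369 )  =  1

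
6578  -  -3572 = 10150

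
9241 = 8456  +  785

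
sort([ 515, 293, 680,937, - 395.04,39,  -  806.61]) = [ - 806.61,-395.04,39,  293 , 515,680,  937] 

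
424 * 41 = 17384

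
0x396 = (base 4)32112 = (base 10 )918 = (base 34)R0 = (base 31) tj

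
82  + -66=16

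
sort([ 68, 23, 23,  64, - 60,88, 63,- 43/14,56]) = [ - 60, - 43/14,23,23 , 56, 63,64, 68, 88 ]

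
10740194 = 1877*5722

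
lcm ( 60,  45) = 180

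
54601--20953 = 75554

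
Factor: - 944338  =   - 2^1*  19^1 * 24851^1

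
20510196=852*24073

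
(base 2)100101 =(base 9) 41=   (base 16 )25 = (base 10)37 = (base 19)1i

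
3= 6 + -3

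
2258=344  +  1914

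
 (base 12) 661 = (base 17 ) 342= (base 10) 937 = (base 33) sd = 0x3a9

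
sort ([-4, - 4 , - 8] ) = [ - 8,  -  4,  -  4 ]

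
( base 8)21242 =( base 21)k24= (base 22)i70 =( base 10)8866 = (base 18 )196A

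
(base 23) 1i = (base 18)25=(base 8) 51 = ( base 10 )41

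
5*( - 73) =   -  365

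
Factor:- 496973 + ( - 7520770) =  - 3^1*89^1*30029^1 = -8017743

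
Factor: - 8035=-5^1*1607^1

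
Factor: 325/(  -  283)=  - 5^2*13^1*283^( - 1)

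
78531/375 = 209  +  52/125 = 209.42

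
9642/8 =4821/4 = 1205.25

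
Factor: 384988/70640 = 2^( - 2)*5^( - 1)*109^1 = 109/20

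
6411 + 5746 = 12157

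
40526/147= 40526/147 =275.69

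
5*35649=178245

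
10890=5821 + 5069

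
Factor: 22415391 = 3^2*2490599^1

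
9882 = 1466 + 8416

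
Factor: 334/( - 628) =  - 2^( - 1 ) * 157^( - 1 ) * 167^1 = - 167/314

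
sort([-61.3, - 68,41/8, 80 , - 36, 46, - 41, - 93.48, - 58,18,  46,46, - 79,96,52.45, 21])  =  [  -  93.48, - 79 , - 68, - 61.3, - 58, - 41, - 36,41/8,18,21,46 , 46, 46, 52.45, 80,96]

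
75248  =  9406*8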